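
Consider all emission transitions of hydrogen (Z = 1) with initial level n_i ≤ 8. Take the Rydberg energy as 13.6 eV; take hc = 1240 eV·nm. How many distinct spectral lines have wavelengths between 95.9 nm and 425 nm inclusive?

Enumerate all n_i → n_f pairs with 1 ≤ n_f < n_i ≤ 8 and compute λ = 1240 / [13.6·1·(1/n_f² − 1/n_i²)].
Lines falling in [95.9, 425] nm: 4→1 (97.25 nm), 3→1 (102.6 nm), 2→1 (121.6 nm), 8→2 (389.0 nm), 7→2 (397.1 nm), 6→2 (410.3 nm).

6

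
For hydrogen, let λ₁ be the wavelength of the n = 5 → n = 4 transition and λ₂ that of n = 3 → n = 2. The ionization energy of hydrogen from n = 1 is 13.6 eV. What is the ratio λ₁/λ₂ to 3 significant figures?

λ ∝ 1/ΔE ∝ 1/(1/n_f² − 1/n_i²), and the Z² and hc factors cancel in the ratio.
λ₁/λ₂ = (1/2² − 1/3²)/(1/4² − 1/5²) = 0.1389/0.02250 = 6.17.

6.17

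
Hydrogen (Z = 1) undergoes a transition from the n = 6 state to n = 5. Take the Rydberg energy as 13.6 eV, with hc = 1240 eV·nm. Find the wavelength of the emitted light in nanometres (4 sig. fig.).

ΔE = 13.60 × (1/5² − 1/6²) = 13.60 × 0.01222 = 0.1662 eV.
λ = hc/ΔE = 1240 / 0.1662 = 7460 nm.
This line belongs to the Pfund series.

7460 nm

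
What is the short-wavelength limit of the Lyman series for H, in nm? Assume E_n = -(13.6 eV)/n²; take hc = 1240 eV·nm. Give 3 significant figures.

The Lyman series has lower level n_f = 1; the series limit corresponds to n_i → ∞.
ΔE_max = 13.6 × 1 / 1² = 13.60 eV.
λ_min = 1240 / 13.60 = 91.2 nm.

91.2 nm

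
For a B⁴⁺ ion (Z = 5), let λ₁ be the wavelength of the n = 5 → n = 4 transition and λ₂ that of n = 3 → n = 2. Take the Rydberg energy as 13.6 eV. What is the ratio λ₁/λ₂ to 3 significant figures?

6.17

λ ∝ 1/ΔE ∝ 1/(1/n_f² − 1/n_i²), and the Z² and hc factors cancel in the ratio.
λ₁/λ₂ = (1/2² − 1/3²)/(1/4² − 1/5²) = 0.1389/0.02250 = 6.17.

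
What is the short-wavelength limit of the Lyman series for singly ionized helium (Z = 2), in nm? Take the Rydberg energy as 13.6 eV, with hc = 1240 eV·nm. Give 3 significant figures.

The Lyman series has lower level n_f = 1; the series limit corresponds to n_i → ∞.
ΔE_max = 13.6 × 4 / 1² = 54.40 eV.
λ_min = 1240 / 54.40 = 22.8 nm.

22.8 nm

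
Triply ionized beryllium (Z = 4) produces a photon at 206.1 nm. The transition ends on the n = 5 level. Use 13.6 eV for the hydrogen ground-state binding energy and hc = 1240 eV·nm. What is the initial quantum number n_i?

n_i = 9

The photon energy is ΔE = hc/λ = 1240 / 206.1 = 6.016 eV.
With Z = 4, ΔE = 217.6 × (1/n_f² − 1/n_i²), so 1/n_f² − 1/n_i² = 0.02765.
With n_f = 5: 1/n_i² = 1/25 − 0.02765 = 0.01235, so n_i ≈ 9.00.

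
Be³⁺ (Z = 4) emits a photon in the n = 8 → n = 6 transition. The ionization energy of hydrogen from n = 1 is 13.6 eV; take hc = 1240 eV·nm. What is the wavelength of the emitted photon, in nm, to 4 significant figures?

For Z = 4 the level energies scale as Z², so the effective Rydberg energy is 13.6 × 16 = 217.6 eV.
ΔE = 217.6 × (1/6² − 1/8²) = 217.6 × 0.01215 = 2.644 eV.
λ = hc/ΔE = 1240 / 2.644 = 468.9 nm.

468.9 nm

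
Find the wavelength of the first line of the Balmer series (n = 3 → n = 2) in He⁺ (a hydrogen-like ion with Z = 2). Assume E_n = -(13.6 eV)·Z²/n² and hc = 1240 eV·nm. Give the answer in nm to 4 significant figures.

164.1 nm

The Balmer series terminates on n_f = 2; the first line has n_i = 2+1 = 3.
ΔE = 54.40 × (1/2² − 1/3²) = 7.556 eV.
λ = 1240 / 7.556 = 164.1 nm.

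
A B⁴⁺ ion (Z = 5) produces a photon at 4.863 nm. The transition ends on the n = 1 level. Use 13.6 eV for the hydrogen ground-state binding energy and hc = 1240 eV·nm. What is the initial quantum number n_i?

The photon energy is ΔE = hc/λ = 1240 / 4.863 = 255.0 eV.
With Z = 5, ΔE = 340.0 × (1/n_f² − 1/n_i²), so 1/n_f² − 1/n_i² = 0.7500.
With n_f = 1: 1/n_i² = 1/1 − 0.7500 = 0.2500, so n_i ≈ 2.00.

n_i = 2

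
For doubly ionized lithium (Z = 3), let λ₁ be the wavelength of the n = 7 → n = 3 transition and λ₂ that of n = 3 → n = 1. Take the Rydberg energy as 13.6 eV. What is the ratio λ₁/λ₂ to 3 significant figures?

9.80

λ ∝ 1/ΔE ∝ 1/(1/n_f² − 1/n_i²), and the Z² and hc factors cancel in the ratio.
λ₁/λ₂ = (1/1² − 1/3²)/(1/3² − 1/7²) = 0.8889/0.09070 = 9.80.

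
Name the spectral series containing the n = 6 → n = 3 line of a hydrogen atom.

The series is set by the lower level: n_f = 3 is the Paschen series.

Paschen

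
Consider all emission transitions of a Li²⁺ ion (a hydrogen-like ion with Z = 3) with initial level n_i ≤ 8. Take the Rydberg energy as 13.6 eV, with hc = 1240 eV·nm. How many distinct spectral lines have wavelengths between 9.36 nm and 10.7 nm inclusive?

Enumerate all n_i → n_f pairs with 1 ≤ n_f < n_i ≤ 8 and compute λ = 1240 / [13.6·9·(1/n_f² − 1/n_i²)].
Lines falling in [9.36, 10.7] nm: 8→1 (10.29 nm), 7→1 (10.34 nm), 6→1 (10.42 nm), 5→1 (10.55 nm).

4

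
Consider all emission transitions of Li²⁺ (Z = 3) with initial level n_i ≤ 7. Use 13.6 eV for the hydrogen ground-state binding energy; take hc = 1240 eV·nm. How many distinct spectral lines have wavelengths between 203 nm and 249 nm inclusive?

2

Enumerate all n_i → n_f pairs with 1 ≤ n_f < n_i ≤ 7 and compute λ = 1240 / [13.6·9·(1/n_f² − 1/n_i²)].
Lines falling in [203, 249] nm: 4→3 (208.4 nm), 7→4 (240.7 nm).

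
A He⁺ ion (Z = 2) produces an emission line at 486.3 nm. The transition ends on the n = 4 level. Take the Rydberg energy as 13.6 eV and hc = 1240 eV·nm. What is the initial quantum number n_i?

n_i = 8

The photon energy is ΔE = hc/λ = 1240 / 486.3 = 2.550 eV.
With Z = 2, ΔE = 54.40 × (1/n_f² − 1/n_i²), so 1/n_f² − 1/n_i² = 0.04687.
With n_f = 4: 1/n_i² = 1/16 − 0.04687 = 0.01563, so n_i ≈ 8.00.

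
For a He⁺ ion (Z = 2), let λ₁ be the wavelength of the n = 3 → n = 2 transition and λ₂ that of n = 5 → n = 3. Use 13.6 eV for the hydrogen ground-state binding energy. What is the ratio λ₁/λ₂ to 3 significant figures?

0.512

λ ∝ 1/ΔE ∝ 1/(1/n_f² − 1/n_i²), and the Z² and hc factors cancel in the ratio.
λ₁/λ₂ = (1/3² − 1/5²)/(1/2² − 1/3²) = 0.07111/0.1389 = 0.512.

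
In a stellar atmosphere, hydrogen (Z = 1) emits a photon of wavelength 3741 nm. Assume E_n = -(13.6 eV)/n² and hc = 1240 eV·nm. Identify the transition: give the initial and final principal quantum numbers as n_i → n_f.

The photon energy is ΔE = hc/λ = 1240 / 3741 = 0.3315 eV.
With Z = 1, ΔE = 13.60 × (1/n_f² − 1/n_i²), so 1/n_f² − 1/n_i² = 0.02437.
Trying n_f = 5 gives 1/n_i² = 0.01563, i.e. n_i ≈ 8; this pair matches.

n_i = 8, n_f = 5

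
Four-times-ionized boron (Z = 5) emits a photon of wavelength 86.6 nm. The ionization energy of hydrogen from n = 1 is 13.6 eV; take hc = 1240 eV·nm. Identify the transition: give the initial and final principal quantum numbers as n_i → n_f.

The photon energy is ΔE = hc/λ = 1240 / 86.6 = 14.32 eV.
With Z = 5, ΔE = 340.0 × (1/n_f² − 1/n_i²), so 1/n_f² − 1/n_i² = 0.04211.
Trying n_f = 4 gives 1/n_i² = 0.02039, i.e. n_i ≈ 7; this pair matches.

n_i = 7, n_f = 4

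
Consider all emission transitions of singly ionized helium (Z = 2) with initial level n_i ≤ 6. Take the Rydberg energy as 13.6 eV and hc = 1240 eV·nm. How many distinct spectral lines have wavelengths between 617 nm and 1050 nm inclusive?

Enumerate all n_i → n_f pairs with 1 ≤ n_f < n_i ≤ 6 and compute λ = 1240 / [13.6·4·(1/n_f² − 1/n_i²)].
Lines falling in [617, 1050] nm: 6→4 (656.5 nm), 5→4 (1013 nm).

2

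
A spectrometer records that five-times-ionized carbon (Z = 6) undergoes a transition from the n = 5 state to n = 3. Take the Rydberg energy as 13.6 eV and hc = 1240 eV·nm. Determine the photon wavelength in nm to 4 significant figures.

For Z = 6 the level energies scale as Z², so the effective Rydberg energy is 13.6 × 36 = 489.6 eV.
ΔE = 489.6 × (1/3² − 1/5²) = 489.6 × 0.07111 = 34.82 eV.
λ = hc/ΔE = 1240 / 34.82 = 35.62 nm.

35.62 nm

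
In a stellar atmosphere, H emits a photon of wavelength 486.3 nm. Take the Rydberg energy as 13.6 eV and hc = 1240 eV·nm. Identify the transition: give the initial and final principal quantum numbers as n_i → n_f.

The photon energy is ΔE = hc/λ = 1240 / 486.3 = 2.550 eV.
With Z = 1, ΔE = 13.60 × (1/n_f² − 1/n_i²), so 1/n_f² − 1/n_i² = 0.1875.
Trying n_f = 2 gives 1/n_i² = 0.06251, i.e. n_i ≈ 4; this pair matches.

n_i = 4, n_f = 2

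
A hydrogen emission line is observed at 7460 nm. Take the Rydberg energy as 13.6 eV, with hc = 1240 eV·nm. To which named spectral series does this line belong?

ΔE = 1240/7460 = 0.1662 eV.
This matches 13.6 × (1/5² − 1/6²), so n_f = 5: the Pfund series.

Pfund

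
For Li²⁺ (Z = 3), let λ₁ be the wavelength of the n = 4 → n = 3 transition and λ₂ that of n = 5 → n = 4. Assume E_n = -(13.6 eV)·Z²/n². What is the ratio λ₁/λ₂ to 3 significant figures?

λ ∝ 1/ΔE ∝ 1/(1/n_f² − 1/n_i²), and the Z² and hc factors cancel in the ratio.
λ₁/λ₂ = (1/4² − 1/5²)/(1/3² − 1/4²) = 0.02250/0.04861 = 0.463.

0.463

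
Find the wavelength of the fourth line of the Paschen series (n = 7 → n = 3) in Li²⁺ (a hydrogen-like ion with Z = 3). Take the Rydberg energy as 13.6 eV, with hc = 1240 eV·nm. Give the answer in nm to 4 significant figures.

111.7 nm

The Paschen series terminates on n_f = 3; the fourth line has n_i = 3+4 = 7.
ΔE = 122.4 × (1/3² − 1/7²) = 11.10 eV.
λ = 1240 / 11.10 = 111.7 nm.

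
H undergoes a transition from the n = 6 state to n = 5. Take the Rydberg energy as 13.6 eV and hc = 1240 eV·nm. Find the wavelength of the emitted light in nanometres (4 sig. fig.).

ΔE = 13.60 × (1/5² − 1/6²) = 13.60 × 0.01222 = 0.1662 eV.
λ = hc/ΔE = 1240 / 0.1662 = 7460 nm.

7460 nm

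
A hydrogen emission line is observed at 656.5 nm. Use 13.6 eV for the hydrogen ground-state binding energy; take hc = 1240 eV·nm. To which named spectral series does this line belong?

ΔE = 1240/656.5 = 1.889 eV.
This matches 13.6 × (1/2² − 1/3²), so n_f = 2: the Balmer series.

Balmer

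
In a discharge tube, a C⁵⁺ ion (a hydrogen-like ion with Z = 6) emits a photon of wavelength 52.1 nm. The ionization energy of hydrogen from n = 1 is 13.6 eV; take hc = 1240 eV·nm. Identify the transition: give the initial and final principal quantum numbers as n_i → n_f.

The photon energy is ΔE = hc/λ = 1240 / 52.1 = 23.80 eV.
With Z = 6, ΔE = 489.6 × (1/n_f² − 1/n_i²), so 1/n_f² − 1/n_i² = 0.04861.
Trying n_f = 3 gives 1/n_i² = 0.06250, i.e. n_i ≈ 4; this pair matches.

n_i = 4, n_f = 3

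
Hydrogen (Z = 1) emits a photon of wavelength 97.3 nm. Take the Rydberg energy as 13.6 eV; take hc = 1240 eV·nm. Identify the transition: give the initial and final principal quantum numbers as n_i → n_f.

The photon energy is ΔE = hc/λ = 1240 / 97.3 = 12.74 eV.
With Z = 1, ΔE = 13.60 × (1/n_f² − 1/n_i²), so 1/n_f² − 1/n_i² = 0.9371.
Trying n_f = 1 gives 1/n_i² = 0.06293, i.e. n_i ≈ 4; this pair matches.

n_i = 4, n_f = 1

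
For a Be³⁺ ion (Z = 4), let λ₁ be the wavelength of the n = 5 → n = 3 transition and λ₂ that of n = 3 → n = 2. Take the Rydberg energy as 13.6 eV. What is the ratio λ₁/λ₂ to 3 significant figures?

λ ∝ 1/ΔE ∝ 1/(1/n_f² − 1/n_i²), and the Z² and hc factors cancel in the ratio.
λ₁/λ₂ = (1/2² − 1/3²)/(1/3² − 1/5²) = 0.1389/0.07111 = 1.95.

1.95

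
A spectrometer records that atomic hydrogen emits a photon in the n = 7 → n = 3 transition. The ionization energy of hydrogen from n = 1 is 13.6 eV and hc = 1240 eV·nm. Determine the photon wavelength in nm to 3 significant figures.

ΔE = 13.60 × (1/3² − 1/7²) = 13.60 × 0.09070 = 1.234 eV.
λ = hc/ΔE = 1240 / 1.234 = 1010 nm.

1010 nm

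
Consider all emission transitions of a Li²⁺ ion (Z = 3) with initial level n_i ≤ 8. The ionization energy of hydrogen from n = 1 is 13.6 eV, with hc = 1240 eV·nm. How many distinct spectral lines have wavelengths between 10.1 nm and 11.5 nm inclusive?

Enumerate all n_i → n_f pairs with 1 ≤ n_f < n_i ≤ 8 and compute λ = 1240 / [13.6·9·(1/n_f² − 1/n_i²)].
Lines falling in [10.1, 11.5] nm: 8→1 (10.29 nm), 7→1 (10.34 nm), 6→1 (10.42 nm), 5→1 (10.55 nm), 4→1 (10.81 nm), 3→1 (11.40 nm).

6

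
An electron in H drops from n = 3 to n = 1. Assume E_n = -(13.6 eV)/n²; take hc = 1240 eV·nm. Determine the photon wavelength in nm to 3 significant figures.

103 nm

ΔE = 13.60 × (1/1² − 1/3²) = 13.60 × 0.8889 = 12.09 eV.
λ = hc/ΔE = 1240 / 12.09 = 103 nm.
This line belongs to the Lyman series.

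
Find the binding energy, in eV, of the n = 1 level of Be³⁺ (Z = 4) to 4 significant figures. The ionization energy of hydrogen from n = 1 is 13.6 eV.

E_n = −13.6 Z²/n² = −217.6/n² eV for Z = 4.
E_1 = −217.6/1 = −217.6 eV, so ionization (to E = 0) requires 217.6 eV.

217.6 eV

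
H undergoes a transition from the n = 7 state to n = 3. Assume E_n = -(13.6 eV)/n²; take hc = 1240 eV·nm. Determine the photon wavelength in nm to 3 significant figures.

1010 nm

ΔE = 13.60 × (1/3² − 1/7²) = 13.60 × 0.09070 = 1.234 eV.
λ = hc/ΔE = 1240 / 1.234 = 1010 nm.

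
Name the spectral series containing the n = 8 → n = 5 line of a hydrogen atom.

The series is set by the lower level: n_f = 5 is the Pfund series.

Pfund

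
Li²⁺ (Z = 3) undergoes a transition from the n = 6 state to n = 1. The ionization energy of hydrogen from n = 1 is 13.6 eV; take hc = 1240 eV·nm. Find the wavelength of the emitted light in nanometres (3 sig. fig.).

10.4 nm

For Z = 3 the level energies scale as Z², so the effective Rydberg energy is 13.6 × 9 = 122.4 eV.
ΔE = 122.4 × (1/1² − 1/6²) = 122.4 × 0.9722 = 119.0 eV.
λ = hc/ΔE = 1240 / 119.0 = 10.4 nm.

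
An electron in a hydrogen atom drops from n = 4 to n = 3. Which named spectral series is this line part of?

The series is set by the lower level: n_f = 3 is the Paschen series.

Paschen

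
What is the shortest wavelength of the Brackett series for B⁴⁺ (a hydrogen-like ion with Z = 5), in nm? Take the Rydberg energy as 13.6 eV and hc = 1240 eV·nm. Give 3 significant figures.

58.4 nm

The Brackett series has lower level n_f = 4; the series limit corresponds to n_i → ∞.
ΔE_max = 13.6 × 25 / 4² = 21.25 eV.
λ_min = 1240 / 21.25 = 58.4 nm.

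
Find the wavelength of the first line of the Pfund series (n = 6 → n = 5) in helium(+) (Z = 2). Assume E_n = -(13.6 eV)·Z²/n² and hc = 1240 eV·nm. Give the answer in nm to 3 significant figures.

The Pfund series terminates on n_f = 5; the first line has n_i = 5+1 = 6.
ΔE = 54.40 × (1/5² − 1/6²) = 0.6649 eV.
λ = 1240 / 0.6649 = 1860 nm.

1860 nm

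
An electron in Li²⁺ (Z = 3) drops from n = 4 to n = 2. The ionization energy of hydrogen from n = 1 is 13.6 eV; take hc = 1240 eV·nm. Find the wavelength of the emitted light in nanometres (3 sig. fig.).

For Z = 3 the level energies scale as Z², so the effective Rydberg energy is 13.6 × 9 = 122.4 eV.
ΔE = 122.4 × (1/2² − 1/4²) = 122.4 × 0.1875 = 22.95 eV.
λ = hc/ΔE = 1240 / 22.95 = 54.0 nm.

54.0 nm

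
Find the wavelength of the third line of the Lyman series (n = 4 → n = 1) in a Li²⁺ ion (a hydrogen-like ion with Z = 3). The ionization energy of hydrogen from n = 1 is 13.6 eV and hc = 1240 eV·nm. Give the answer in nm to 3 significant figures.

The Lyman series terminates on n_f = 1; the third line has n_i = 1+3 = 4.
ΔE = 122.4 × (1/1² − 1/4²) = 114.8 eV.
λ = 1240 / 114.8 = 10.8 nm.

10.8 nm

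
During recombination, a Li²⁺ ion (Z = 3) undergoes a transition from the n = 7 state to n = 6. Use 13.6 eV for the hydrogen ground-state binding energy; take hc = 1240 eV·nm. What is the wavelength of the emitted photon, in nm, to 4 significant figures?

For Z = 3 the level energies scale as Z², so the effective Rydberg energy is 13.6 × 9 = 122.4 eV.
ΔE = 122.4 × (1/6² − 1/7²) = 122.4 × 0.007370 = 0.9020 eV.
λ = hc/ΔE = 1240 / 0.9020 = 1375 nm.

1375 nm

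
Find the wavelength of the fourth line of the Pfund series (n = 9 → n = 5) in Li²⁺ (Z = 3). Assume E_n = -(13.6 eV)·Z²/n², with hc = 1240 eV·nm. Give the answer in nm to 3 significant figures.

366 nm

The Pfund series terminates on n_f = 5; the fourth line has n_i = 5+4 = 9.
ΔE = 122.4 × (1/5² − 1/9²) = 3.385 eV.
λ = 1240 / 3.385 = 366 nm.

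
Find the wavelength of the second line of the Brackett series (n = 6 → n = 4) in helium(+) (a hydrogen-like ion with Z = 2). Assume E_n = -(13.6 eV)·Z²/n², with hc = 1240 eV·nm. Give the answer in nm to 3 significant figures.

656 nm

The Brackett series terminates on n_f = 4; the second line has n_i = 4+2 = 6.
ΔE = 54.40 × (1/4² − 1/6²) = 1.889 eV.
λ = 1240 / 1.889 = 656 nm.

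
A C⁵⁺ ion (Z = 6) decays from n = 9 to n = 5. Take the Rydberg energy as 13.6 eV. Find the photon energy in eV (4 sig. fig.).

13.54 eV

The Bohr energies scale as Z², so for Z = 6: E_n = −489.6/n² eV.
E_9 = −489.6/81 = −6.044 eV and E_5 = −489.6/25 = −19.58 eV.
The photon energy is |E_9 − E_5| = 13.54 eV.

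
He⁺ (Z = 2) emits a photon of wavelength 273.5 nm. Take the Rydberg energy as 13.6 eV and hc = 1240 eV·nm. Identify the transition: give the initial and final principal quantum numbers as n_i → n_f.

n_i = 6, n_f = 3

The photon energy is ΔE = hc/λ = 1240 / 273.5 = 4.534 eV.
With Z = 2, ΔE = 54.40 × (1/n_f² − 1/n_i²), so 1/n_f² − 1/n_i² = 0.08334.
Trying n_f = 3 gives 1/n_i² = 0.02777, i.e. n_i ≈ 6; this pair matches.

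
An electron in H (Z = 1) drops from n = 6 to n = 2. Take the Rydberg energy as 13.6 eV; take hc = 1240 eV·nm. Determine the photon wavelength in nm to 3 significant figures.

410 nm

ΔE = 13.60 × (1/2² − 1/6²) = 13.60 × 0.2222 = 3.022 eV.
λ = hc/ΔE = 1240 / 3.022 = 410 nm.
This line belongs to the Balmer series.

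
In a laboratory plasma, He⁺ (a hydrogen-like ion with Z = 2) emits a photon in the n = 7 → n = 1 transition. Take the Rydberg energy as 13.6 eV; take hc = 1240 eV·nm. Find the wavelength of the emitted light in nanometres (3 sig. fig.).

For Z = 2 the level energies scale as Z², so the effective Rydberg energy is 13.6 × 4 = 54.40 eV.
ΔE = 54.40 × (1/1² − 1/7²) = 54.40 × 0.9796 = 53.29 eV.
λ = hc/ΔE = 1240 / 53.29 = 23.3 nm.

23.3 nm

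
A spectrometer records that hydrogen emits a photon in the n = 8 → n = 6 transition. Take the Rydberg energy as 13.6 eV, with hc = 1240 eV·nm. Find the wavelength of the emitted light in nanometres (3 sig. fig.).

ΔE = 13.60 × (1/6² − 1/8²) = 13.60 × 0.01215 = 0.1653 eV.
λ = hc/ΔE = 1240 / 0.1653 = 7500 nm.

7500 nm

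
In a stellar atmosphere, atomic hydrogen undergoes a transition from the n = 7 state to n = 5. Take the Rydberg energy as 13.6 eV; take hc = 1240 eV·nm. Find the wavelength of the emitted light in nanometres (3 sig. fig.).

ΔE = 13.60 × (1/5² − 1/7²) = 13.60 × 0.01959 = 0.2664 eV.
λ = hc/ΔE = 1240 / 0.2664 = 4650 nm.

4650 nm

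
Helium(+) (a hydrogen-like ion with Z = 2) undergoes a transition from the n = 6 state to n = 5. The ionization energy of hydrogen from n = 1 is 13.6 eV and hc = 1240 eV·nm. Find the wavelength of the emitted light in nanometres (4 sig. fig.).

For Z = 2 the level energies scale as Z², so the effective Rydberg energy is 13.6 × 4 = 54.40 eV.
ΔE = 54.40 × (1/5² − 1/6²) = 54.40 × 0.01222 = 0.6649 eV.
λ = hc/ΔE = 1240 / 0.6649 = 1865 nm.

1865 nm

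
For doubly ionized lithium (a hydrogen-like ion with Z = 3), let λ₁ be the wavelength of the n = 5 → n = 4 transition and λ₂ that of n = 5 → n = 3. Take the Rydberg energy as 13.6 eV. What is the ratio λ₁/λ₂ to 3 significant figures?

3.16

λ ∝ 1/ΔE ∝ 1/(1/n_f² − 1/n_i²), and the Z² and hc factors cancel in the ratio.
λ₁/λ₂ = (1/3² − 1/5²)/(1/4² − 1/5²) = 0.07111/0.02250 = 3.16.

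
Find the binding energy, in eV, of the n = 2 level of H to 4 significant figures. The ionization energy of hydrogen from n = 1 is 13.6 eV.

3.400 eV

E_2 = −13.60/4 = −3.400 eV, so ionization (to E = 0) requires 3.400 eV.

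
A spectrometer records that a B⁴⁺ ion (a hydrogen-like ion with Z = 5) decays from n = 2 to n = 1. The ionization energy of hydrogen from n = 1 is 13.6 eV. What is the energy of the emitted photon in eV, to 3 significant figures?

255 eV

The Bohr energies scale as Z², so for Z = 5: E_n = −340.0/n² eV.
E_2 = −340.0/4 = −85.00 eV and E_1 = −340.0/1 = −340.0 eV.
The photon energy is |E_2 − E_1| = 255 eV.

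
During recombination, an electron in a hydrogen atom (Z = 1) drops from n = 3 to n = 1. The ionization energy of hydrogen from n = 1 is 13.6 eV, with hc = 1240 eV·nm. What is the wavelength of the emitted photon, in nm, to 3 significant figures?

ΔE = 13.60 × (1/1² − 1/3²) = 13.60 × 0.8889 = 12.09 eV.
λ = hc/ΔE = 1240 / 12.09 = 103 nm.

103 nm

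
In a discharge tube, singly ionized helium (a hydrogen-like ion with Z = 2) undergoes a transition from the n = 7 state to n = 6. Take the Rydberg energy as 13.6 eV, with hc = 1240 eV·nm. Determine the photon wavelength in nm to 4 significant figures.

3093 nm

For Z = 2 the level energies scale as Z², so the effective Rydberg energy is 13.6 × 4 = 54.40 eV.
ΔE = 54.40 × (1/6² − 1/7²) = 54.40 × 0.007370 = 0.4009 eV.
λ = hc/ΔE = 1240 / 0.4009 = 3093 nm.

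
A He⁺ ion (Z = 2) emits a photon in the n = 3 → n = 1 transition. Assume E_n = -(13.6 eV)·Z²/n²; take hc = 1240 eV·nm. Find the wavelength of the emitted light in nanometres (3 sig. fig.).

For Z = 2 the level energies scale as Z², so the effective Rydberg energy is 13.6 × 4 = 54.40 eV.
ΔE = 54.40 × (1/1² − 1/3²) = 54.40 × 0.8889 = 48.36 eV.
λ = hc/ΔE = 1240 / 48.36 = 25.6 nm.

25.6 nm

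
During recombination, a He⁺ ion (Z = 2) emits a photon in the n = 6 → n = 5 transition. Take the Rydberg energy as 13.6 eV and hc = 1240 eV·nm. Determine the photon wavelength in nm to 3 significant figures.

For Z = 2 the level energies scale as Z², so the effective Rydberg energy is 13.6 × 4 = 54.40 eV.
ΔE = 54.40 × (1/5² − 1/6²) = 54.40 × 0.01222 = 0.6649 eV.
λ = hc/ΔE = 1240 / 0.6649 = 1860 nm.

1860 nm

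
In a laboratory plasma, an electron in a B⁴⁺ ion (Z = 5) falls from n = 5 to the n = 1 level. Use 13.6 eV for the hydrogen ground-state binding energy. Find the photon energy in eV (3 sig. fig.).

326 eV

The Bohr energies scale as Z², so for Z = 5: E_n = −340.0/n² eV.
E_5 = −340.0/25 = −13.60 eV and E_1 = −340.0/1 = −340.0 eV.
The photon energy is |E_5 − E_1| = 326 eV.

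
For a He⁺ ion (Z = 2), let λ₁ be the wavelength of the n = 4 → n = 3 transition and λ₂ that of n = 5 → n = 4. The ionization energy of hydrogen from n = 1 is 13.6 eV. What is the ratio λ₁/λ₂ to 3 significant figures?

0.463

λ ∝ 1/ΔE ∝ 1/(1/n_f² − 1/n_i²), and the Z² and hc factors cancel in the ratio.
λ₁/λ₂ = (1/4² − 1/5²)/(1/3² − 1/4²) = 0.02250/0.04861 = 0.463.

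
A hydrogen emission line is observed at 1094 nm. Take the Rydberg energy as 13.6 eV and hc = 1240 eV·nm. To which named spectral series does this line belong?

ΔE = 1240/1094 = 1.133 eV.
This matches 13.6 × (1/3² − 1/6²), so n_f = 3: the Paschen series.

Paschen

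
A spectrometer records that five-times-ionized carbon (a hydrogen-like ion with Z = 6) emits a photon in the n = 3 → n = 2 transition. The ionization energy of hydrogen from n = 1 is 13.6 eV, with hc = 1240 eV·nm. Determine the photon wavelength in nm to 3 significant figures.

18.2 nm

For Z = 6 the level energies scale as Z², so the effective Rydberg energy is 13.6 × 36 = 489.6 eV.
ΔE = 489.6 × (1/2² − 1/3²) = 489.6 × 0.1389 = 68.00 eV.
λ = hc/ΔE = 1240 / 68.00 = 18.2 nm.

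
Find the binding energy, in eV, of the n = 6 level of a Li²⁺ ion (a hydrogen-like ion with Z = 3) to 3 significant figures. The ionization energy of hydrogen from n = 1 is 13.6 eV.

3.40 eV

E_n = −13.6 Z²/n² = −122.4/n² eV for Z = 3.
E_6 = −122.4/36 = −3.40 eV, so ionization (to E = 0) requires 3.40 eV.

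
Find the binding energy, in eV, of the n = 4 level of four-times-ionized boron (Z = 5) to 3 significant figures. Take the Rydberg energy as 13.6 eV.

E_n = −13.6 Z²/n² = −340.0/n² eV for Z = 5.
E_4 = −340.0/16 = −21.3 eV, so ionization (to E = 0) requires 21.3 eV.

21.3 eV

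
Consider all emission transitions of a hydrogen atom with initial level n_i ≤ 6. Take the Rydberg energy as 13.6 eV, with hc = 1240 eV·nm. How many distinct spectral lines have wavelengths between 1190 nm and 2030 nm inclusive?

Enumerate all n_i → n_f pairs with 1 ≤ n_f < n_i ≤ 6 and compute λ = 1240 / [13.6·1·(1/n_f² − 1/n_i²)].
Lines falling in [1190, 2030] nm: 5→3 (1282 nm), 4→3 (1876 nm).

2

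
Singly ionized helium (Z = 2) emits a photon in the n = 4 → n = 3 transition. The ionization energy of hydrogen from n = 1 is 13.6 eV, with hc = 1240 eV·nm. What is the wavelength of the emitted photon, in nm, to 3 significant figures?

For Z = 2 the level energies scale as Z², so the effective Rydberg energy is 13.6 × 4 = 54.40 eV.
ΔE = 54.40 × (1/3² − 1/4²) = 54.40 × 0.04861 = 2.644 eV.
λ = hc/ΔE = 1240 / 2.644 = 469 nm.

469 nm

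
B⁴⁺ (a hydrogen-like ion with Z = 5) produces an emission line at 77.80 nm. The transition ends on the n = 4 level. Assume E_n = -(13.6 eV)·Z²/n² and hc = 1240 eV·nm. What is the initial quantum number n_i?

The photon energy is ΔE = hc/λ = 1240 / 77.80 = 15.94 eV.
With Z = 5, ΔE = 340.0 × (1/n_f² − 1/n_i²), so 1/n_f² − 1/n_i² = 0.04688.
With n_f = 4: 1/n_i² = 1/16 − 0.04688 = 0.01562, so n_i ≈ 8.00.

n_i = 8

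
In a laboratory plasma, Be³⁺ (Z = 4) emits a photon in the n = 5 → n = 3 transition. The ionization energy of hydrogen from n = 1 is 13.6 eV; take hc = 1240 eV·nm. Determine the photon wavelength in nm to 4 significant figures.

80.14 nm

For Z = 4 the level energies scale as Z², so the effective Rydberg energy is 13.6 × 16 = 217.6 eV.
ΔE = 217.6 × (1/3² − 1/5²) = 217.6 × 0.07111 = 15.47 eV.
λ = hc/ΔE = 1240 / 15.47 = 80.14 nm.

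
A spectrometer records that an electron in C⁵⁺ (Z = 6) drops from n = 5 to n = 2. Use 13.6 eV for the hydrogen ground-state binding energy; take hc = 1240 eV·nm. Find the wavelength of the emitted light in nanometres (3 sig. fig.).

For Z = 6 the level energies scale as Z², so the effective Rydberg energy is 13.6 × 36 = 489.6 eV.
ΔE = 489.6 × (1/2² − 1/5²) = 489.6 × 0.2100 = 102.8 eV.
λ = hc/ΔE = 1240 / 102.8 = 12.1 nm.

12.1 nm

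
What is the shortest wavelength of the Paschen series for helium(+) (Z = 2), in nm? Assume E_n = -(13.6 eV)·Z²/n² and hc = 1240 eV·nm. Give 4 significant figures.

The Paschen series has lower level n_f = 3; the series limit corresponds to n_i → ∞.
ΔE_max = 13.6 × 4 / 3² = 6.044 eV.
λ_min = 1240 / 6.044 = 205.1 nm.

205.1 nm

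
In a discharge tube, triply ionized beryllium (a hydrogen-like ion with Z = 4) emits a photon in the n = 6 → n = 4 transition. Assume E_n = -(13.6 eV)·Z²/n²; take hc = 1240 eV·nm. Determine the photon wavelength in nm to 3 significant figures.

For Z = 4 the level energies scale as Z², so the effective Rydberg energy is 13.6 × 16 = 217.6 eV.
ΔE = 217.6 × (1/4² − 1/6²) = 217.6 × 0.03472 = 7.556 eV.
λ = hc/ΔE = 1240 / 7.556 = 164 nm.

164 nm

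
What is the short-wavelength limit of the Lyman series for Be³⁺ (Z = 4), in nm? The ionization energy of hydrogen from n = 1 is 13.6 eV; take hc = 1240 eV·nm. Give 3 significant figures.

5.70 nm

The Lyman series has lower level n_f = 1; the series limit corresponds to n_i → ∞.
ΔE_max = 13.6 × 16 / 1² = 217.6 eV.
λ_min = 1240 / 217.6 = 5.70 nm.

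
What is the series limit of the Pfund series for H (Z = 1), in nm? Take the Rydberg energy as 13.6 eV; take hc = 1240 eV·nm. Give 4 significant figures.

The Pfund series has lower level n_f = 5; the series limit corresponds to n_i → ∞.
ΔE_max = 13.6 × 1 / 5² = 0.5440 eV.
λ_min = 1240 / 0.5440 = 2279 nm.

2279 nm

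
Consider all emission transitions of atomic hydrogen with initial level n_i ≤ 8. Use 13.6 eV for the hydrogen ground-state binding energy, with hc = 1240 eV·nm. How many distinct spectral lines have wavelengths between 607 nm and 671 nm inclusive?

1

Enumerate all n_i → n_f pairs with 1 ≤ n_f < n_i ≤ 8 and compute λ = 1240 / [13.6·1·(1/n_f² − 1/n_i²)].
Lines falling in [607, 671] nm: 3→2 (656.5 nm).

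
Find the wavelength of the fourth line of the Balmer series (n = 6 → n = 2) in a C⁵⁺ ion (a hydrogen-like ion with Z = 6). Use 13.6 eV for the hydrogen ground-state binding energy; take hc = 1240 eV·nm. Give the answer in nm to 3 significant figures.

11.4 nm

The Balmer series terminates on n_f = 2; the fourth line has n_i = 2+4 = 6.
ΔE = 489.6 × (1/2² − 1/6²) = 108.8 eV.
λ = 1240 / 108.8 = 11.4 nm.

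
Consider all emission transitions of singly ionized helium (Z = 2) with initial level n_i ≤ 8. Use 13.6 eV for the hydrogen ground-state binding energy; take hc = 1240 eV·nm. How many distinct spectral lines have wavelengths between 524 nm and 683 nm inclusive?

2

Enumerate all n_i → n_f pairs with 1 ≤ n_f < n_i ≤ 8 and compute λ = 1240 / [13.6·4·(1/n_f² − 1/n_i²)].
Lines falling in [524, 683] nm: 7→4 (541.5 nm), 6→4 (656.5 nm).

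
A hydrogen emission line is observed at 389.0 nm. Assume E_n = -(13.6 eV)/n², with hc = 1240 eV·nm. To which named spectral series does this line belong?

Balmer

ΔE = 1240/389.0 = 3.188 eV.
This matches 13.6 × (1/2² − 1/8²), so n_f = 2: the Balmer series.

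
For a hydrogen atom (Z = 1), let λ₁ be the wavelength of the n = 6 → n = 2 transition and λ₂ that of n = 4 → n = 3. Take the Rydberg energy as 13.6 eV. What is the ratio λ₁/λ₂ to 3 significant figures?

0.219

λ ∝ 1/ΔE ∝ 1/(1/n_f² − 1/n_i²), and the Z² and hc factors cancel in the ratio.
λ₁/λ₂ = (1/3² − 1/4²)/(1/2² − 1/6²) = 0.04861/0.2222 = 0.219.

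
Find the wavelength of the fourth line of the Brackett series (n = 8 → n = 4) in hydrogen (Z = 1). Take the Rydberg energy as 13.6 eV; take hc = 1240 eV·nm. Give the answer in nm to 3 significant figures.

The Brackett series terminates on n_f = 4; the fourth line has n_i = 4+4 = 8.
ΔE = 13.60 × (1/4² − 1/8²) = 0.6375 eV.
λ = 1240 / 0.6375 = 1950 nm.

1950 nm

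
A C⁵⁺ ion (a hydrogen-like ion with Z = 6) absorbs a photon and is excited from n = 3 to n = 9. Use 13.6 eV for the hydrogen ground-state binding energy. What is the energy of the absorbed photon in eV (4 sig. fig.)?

The Bohr energies scale as Z², so for Z = 6: E_n = −489.6/n² eV.
E_9 = −489.6/81 = −6.044 eV and E_3 = −489.6/9 = −54.40 eV.
The photon energy is |E_9 − E_3| = 48.36 eV.

48.36 eV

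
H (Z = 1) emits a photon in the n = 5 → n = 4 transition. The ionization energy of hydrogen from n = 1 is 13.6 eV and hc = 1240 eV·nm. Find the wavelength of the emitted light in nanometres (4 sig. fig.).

ΔE = 13.60 × (1/4² − 1/5²) = 13.60 × 0.02250 = 0.3060 eV.
λ = hc/ΔE = 1240 / 0.3060 = 4052 nm.
This line belongs to the Brackett series.

4052 nm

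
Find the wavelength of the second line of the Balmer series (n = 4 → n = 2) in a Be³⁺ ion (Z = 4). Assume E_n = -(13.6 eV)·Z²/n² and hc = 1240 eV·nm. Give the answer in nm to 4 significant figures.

30.39 nm

The Balmer series terminates on n_f = 2; the second line has n_i = 2+2 = 4.
ΔE = 217.6 × (1/2² − 1/4²) = 40.80 eV.
λ = 1240 / 40.80 = 30.39 nm.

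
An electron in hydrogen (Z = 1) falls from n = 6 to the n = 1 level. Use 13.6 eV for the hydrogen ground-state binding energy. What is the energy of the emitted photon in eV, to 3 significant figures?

13.2 eV

E_6 = −13.60/36 = −0.3778 eV and E_1 = −13.60/1 = −13.60 eV.
The photon energy is |E_6 − E_1| = 13.2 eV.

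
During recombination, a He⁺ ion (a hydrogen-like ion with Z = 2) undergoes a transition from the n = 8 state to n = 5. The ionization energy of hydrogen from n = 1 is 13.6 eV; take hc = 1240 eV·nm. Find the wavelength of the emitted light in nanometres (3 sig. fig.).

935 nm

For Z = 2 the level energies scale as Z², so the effective Rydberg energy is 13.6 × 4 = 54.40 eV.
ΔE = 54.40 × (1/5² − 1/8²) = 54.40 × 0.02438 = 1.326 eV.
λ = hc/ΔE = 1240 / 1.326 = 935 nm.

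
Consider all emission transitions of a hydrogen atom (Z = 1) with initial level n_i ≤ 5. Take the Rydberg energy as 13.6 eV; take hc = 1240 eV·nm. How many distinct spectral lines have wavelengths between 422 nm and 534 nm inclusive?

2

Enumerate all n_i → n_f pairs with 1 ≤ n_f < n_i ≤ 5 and compute λ = 1240 / [13.6·1·(1/n_f² − 1/n_i²)].
Lines falling in [422, 534] nm: 5→2 (434.2 nm), 4→2 (486.3 nm).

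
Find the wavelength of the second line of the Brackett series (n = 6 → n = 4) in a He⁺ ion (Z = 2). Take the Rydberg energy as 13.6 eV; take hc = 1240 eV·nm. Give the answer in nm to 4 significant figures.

The Brackett series terminates on n_f = 4; the second line has n_i = 4+2 = 6.
ΔE = 54.40 × (1/4² − 1/6²) = 1.889 eV.
λ = 1240 / 1.889 = 656.5 nm.

656.5 nm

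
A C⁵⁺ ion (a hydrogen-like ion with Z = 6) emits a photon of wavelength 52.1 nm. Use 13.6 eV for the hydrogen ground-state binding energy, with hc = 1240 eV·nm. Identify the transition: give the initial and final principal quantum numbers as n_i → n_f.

n_i = 4, n_f = 3

The photon energy is ΔE = hc/λ = 1240 / 52.1 = 23.80 eV.
With Z = 6, ΔE = 489.6 × (1/n_f² − 1/n_i²), so 1/n_f² − 1/n_i² = 0.04861.
Trying n_f = 3 gives 1/n_i² = 0.06250, i.e. n_i ≈ 4; this pair matches.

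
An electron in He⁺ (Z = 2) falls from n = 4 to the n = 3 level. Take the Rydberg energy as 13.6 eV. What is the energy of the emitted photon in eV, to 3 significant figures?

The Bohr energies scale as Z², so for Z = 2: E_n = −54.40/n² eV.
E_4 = −54.40/16 = −3.400 eV and E_3 = −54.40/9 = −6.044 eV.
The photon energy is |E_4 − E_3| = 2.64 eV.

2.64 eV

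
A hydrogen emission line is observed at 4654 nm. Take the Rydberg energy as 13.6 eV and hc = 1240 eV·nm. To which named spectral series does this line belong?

ΔE = 1240/4654 = 0.2664 eV.
This matches 13.6 × (1/5² − 1/7²), so n_f = 5: the Pfund series.

Pfund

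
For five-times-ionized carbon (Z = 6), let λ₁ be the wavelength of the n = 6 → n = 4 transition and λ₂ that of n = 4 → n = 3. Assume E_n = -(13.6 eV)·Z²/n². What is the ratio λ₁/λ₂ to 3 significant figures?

1.40

λ ∝ 1/ΔE ∝ 1/(1/n_f² − 1/n_i²), and the Z² and hc factors cancel in the ratio.
λ₁/λ₂ = (1/3² − 1/4²)/(1/4² − 1/6²) = 0.04861/0.03472 = 1.40.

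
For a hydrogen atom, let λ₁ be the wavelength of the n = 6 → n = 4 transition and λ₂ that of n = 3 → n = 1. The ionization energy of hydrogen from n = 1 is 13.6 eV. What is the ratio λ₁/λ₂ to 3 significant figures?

λ ∝ 1/ΔE ∝ 1/(1/n_f² − 1/n_i²), and the Z² and hc factors cancel in the ratio.
λ₁/λ₂ = (1/1² − 1/3²)/(1/4² − 1/6²) = 0.8889/0.03472 = 25.6.

25.6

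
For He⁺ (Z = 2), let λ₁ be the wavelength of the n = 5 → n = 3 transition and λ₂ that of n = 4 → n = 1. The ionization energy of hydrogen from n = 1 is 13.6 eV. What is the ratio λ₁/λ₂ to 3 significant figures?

λ ∝ 1/ΔE ∝ 1/(1/n_f² − 1/n_i²), and the Z² and hc factors cancel in the ratio.
λ₁/λ₂ = (1/1² − 1/4²)/(1/3² − 1/5²) = 0.9375/0.07111 = 13.2.

13.2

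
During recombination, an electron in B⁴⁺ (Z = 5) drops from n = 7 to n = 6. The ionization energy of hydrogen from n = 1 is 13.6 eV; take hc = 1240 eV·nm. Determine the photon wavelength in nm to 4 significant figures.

494.9 nm

For Z = 5 the level energies scale as Z², so the effective Rydberg energy is 13.6 × 25 = 340.0 eV.
ΔE = 340.0 × (1/6² − 1/7²) = 340.0 × 0.007370 = 2.506 eV.
λ = hc/ΔE = 1240 / 2.506 = 494.9 nm.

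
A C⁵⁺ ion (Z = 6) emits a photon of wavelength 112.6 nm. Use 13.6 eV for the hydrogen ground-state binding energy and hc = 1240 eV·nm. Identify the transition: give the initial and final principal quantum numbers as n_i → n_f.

The photon energy is ΔE = hc/λ = 1240 / 112.6 = 11.01 eV.
With Z = 6, ΔE = 489.6 × (1/n_f² − 1/n_i²), so 1/n_f² − 1/n_i² = 0.02249.
Trying n_f = 4 gives 1/n_i² = 0.04001, i.e. n_i ≈ 5; this pair matches.

n_i = 5, n_f = 4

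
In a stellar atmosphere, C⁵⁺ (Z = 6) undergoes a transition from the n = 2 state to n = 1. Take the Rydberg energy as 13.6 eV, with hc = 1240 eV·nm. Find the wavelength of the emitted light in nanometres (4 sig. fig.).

For Z = 6 the level energies scale as Z², so the effective Rydberg energy is 13.6 × 36 = 489.6 eV.
ΔE = 489.6 × (1/1² − 1/2²) = 489.6 × 0.7500 = 367.2 eV.
λ = hc/ΔE = 1240 / 367.2 = 3.377 nm.

3.377 nm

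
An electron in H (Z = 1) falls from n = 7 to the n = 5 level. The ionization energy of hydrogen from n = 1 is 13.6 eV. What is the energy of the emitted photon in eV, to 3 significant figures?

E_7 = −13.60/49 = −0.2776 eV and E_5 = −13.60/25 = −0.5440 eV.
The photon energy is |E_7 − E_5| = 0.266 eV.

0.266 eV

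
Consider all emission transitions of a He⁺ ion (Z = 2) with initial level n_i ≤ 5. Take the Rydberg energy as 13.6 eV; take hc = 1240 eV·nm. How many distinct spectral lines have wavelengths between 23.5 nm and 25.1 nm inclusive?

Enumerate all n_i → n_f pairs with 1 ≤ n_f < n_i ≤ 5 and compute λ = 1240 / [13.6·4·(1/n_f² − 1/n_i²)].
Lines falling in [23.5, 25.1] nm: 5→1 (23.74 nm), 4→1 (24.31 nm).

2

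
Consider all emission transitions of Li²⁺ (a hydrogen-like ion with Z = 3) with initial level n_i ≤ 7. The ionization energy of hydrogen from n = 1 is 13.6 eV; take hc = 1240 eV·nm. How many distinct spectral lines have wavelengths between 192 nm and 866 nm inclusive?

Enumerate all n_i → n_f pairs with 1 ≤ n_f < n_i ≤ 7 and compute λ = 1240 / [13.6·9·(1/n_f² − 1/n_i²)].
Lines falling in [192, 866] nm: 4→3 (208.4 nm), 7→4 (240.7 nm), 6→4 (291.8 nm), 5→4 (450.3 nm), 7→5 (517.1 nm), 6→5 (828.9 nm).

6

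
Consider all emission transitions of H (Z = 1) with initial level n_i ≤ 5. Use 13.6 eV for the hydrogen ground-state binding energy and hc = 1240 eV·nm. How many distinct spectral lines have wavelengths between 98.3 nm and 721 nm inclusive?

Enumerate all n_i → n_f pairs with 1 ≤ n_f < n_i ≤ 5 and compute λ = 1240 / [13.6·1·(1/n_f² − 1/n_i²)].
Lines falling in [98.3, 721] nm: 3→1 (102.6 nm), 2→1 (121.6 nm), 5→2 (434.2 nm), 4→2 (486.3 nm), 3→2 (656.5 nm).

5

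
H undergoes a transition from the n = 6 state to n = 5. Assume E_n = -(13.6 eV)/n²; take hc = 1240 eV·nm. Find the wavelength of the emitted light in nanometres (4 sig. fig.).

ΔE = 13.60 × (1/5² − 1/6²) = 13.60 × 0.01222 = 0.1662 eV.
λ = hc/ΔE = 1240 / 0.1662 = 7460 nm.
This line belongs to the Pfund series.

7460 nm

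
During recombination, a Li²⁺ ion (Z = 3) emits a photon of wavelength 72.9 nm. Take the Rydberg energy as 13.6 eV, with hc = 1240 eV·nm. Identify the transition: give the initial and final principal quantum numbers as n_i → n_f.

n_i = 3, n_f = 2

The photon energy is ΔE = hc/λ = 1240 / 72.9 = 17.01 eV.
With Z = 3, ΔE = 122.4 × (1/n_f² − 1/n_i²), so 1/n_f² − 1/n_i² = 0.1390.
Trying n_f = 2 gives 1/n_i² = 0.1110, i.e. n_i ≈ 3; this pair matches.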